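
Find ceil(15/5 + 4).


7


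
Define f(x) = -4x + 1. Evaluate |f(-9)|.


f(-9) = 37
|37| = 37

37


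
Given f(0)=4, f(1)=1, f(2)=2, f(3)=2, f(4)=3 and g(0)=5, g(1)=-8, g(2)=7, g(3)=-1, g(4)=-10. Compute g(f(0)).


f(0) = 4
g(4) = -10

-10


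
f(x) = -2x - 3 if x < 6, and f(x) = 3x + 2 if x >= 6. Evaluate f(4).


4 satisfies x < 6
f(4) = -11

-11


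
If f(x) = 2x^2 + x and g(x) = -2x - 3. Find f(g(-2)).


3


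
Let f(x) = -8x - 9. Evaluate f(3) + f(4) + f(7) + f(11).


f(3) = -33
f(4) = -41
f(7) = -65
f(11) = -97
Sum = -236

-236


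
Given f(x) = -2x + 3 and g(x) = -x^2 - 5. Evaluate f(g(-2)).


g(-2) = -9
f(-9) = 21

21


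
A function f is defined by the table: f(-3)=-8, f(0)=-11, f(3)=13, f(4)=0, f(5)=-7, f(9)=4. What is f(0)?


Reading from the table at x = 0

-11


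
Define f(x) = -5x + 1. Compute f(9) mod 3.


f(9) = -44
-44 mod 3 = 1

1


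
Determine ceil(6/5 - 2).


6/5 = 1.2
1.2 - 2 = -0.8
ceil(-0.8) = 0

0


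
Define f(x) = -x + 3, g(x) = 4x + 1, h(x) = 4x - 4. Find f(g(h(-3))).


h(-3) = -16
g(-16) = -63
f(-63) = 66

66


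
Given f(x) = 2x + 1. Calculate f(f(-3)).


f(-3) = -5
f(-5) = -9

-9


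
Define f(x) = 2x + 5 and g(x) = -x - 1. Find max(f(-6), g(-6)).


5


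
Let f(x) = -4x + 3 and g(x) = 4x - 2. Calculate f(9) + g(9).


1


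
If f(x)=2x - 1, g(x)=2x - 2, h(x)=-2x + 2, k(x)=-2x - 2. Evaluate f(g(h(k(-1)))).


k(-1) = 0
h(0) = 2
g(2) = 2
f(2) = 3

3


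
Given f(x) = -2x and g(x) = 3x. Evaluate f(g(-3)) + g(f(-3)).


36


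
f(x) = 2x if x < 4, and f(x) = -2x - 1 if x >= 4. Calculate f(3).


3 satisfies x < 4
f(3) = 6

6


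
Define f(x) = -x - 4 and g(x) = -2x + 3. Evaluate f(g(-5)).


g(-5) = 13
f(13) = -17

-17


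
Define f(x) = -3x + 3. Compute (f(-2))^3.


f(-2) = 9
(9)^3 = 729

729


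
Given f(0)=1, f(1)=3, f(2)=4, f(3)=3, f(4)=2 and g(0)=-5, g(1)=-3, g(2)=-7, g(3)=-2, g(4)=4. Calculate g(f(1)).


f(1) = 3
g(3) = -2

-2


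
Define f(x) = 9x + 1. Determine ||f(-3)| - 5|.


f(-3) = -26
|-26| = 26
|26 - 5| = 21

21


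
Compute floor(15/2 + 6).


15/2 = 7.5
7.5 + 6 = 13.5
floor(13.5) = 13

13


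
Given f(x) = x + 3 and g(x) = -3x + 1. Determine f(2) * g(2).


f(2) = 5
g(2) = -5
Product = -25

-25


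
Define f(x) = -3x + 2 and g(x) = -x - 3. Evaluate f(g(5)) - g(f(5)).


f(g(5)) = 26
g(f(5)) = 10
Difference = 16

16


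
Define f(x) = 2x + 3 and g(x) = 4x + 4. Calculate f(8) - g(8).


f(8) = 19
g(8) = 36
Difference = -17

-17


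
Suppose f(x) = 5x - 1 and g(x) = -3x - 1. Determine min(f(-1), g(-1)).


f(-1) = -6
g(-1) = 2
min = -6

-6


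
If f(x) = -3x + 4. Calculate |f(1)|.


f(1) = 1
|1| = 1

1


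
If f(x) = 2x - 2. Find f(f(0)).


f(0) = -2
f(-2) = -6

-6


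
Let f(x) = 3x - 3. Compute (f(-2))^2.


f(-2) = -9
(-9)^2 = 81

81


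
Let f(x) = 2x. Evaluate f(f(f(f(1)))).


f(1) = 2
f(2) = 4
f(4) = 8
f(8) = 16

16


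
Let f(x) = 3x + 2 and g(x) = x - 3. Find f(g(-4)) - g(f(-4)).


-6


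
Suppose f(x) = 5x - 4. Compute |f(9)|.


41


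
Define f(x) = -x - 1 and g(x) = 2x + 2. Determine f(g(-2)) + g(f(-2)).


f(g(-2)) = 1
g(f(-2)) = 4
Sum = 5

5


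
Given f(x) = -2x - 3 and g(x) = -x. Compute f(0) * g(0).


0


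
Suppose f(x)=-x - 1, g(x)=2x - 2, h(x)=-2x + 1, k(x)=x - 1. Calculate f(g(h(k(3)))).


k(3) = 2
h(2) = -3
g(-3) = -8
f(-8) = 7

7


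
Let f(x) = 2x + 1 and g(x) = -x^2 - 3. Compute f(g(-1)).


g(-1) = -4
f(-4) = -7

-7


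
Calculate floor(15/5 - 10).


15/5 = 3
3 - 10 = -7
floor(-7) = -7

-7


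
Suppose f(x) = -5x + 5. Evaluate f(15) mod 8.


f(15) = -70
-70 mod 8 = 2

2


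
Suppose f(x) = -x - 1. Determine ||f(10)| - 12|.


f(10) = -11
|-11| = 11
|11 - 12| = 1

1


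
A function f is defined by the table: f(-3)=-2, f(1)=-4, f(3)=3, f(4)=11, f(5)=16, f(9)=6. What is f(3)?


3


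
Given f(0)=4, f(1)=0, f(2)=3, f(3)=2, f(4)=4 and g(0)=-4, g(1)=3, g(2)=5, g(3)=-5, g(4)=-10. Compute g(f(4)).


f(4) = 4
g(4) = -10

-10


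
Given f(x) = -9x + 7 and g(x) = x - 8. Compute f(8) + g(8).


f(8) = -65
g(8) = 0
Sum = -65

-65


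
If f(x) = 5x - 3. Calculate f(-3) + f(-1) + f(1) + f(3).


f(-3) = -18
f(-1) = -8
f(1) = 2
f(3) = 12
Sum = -12

-12


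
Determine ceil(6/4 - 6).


6/4 = 1.5
1.5 - 6 = -4.5
ceil(-4.5) = -4

-4


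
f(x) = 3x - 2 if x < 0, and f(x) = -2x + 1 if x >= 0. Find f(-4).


-4 satisfies x < 0
f(-4) = -14

-14


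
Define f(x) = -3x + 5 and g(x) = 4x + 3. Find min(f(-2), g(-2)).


-5


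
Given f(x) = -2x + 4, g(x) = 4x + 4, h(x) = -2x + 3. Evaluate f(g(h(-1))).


h(-1) = 5
g(5) = 24
f(24) = -44

-44


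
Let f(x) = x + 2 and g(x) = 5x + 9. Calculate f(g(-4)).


-9


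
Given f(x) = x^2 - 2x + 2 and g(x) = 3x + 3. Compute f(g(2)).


g(2) = 9
f(9) = 1*(9)^2 - 2*(9) + 2 = 65

65


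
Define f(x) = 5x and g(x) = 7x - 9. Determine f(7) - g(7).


f(7) = 35
g(7) = 40
Difference = -5

-5


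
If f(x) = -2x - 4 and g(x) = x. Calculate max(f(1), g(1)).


f(1) = -6
g(1) = 1
max = 1

1


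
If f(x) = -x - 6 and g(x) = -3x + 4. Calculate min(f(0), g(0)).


f(0) = -6
g(0) = 4
min = -6

-6


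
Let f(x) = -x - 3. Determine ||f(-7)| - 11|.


7


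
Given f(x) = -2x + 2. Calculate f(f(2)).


f(2) = -2
f(-2) = 6

6


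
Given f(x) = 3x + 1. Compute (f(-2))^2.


f(-2) = -5
(-5)^2 = 25

25


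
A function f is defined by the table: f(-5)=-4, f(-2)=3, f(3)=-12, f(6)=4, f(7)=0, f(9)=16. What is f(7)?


Reading from the table at x = 7

0


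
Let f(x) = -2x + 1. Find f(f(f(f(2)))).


27


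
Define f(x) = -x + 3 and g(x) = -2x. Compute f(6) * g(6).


f(6) = -3
g(6) = -12
Product = 36

36


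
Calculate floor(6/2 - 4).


6/2 = 3
3 - 4 = -1
floor(-1) = -1

-1


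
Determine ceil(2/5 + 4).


2/5 = 0.4
0.4 + 4 = 4.4
ceil(4.4) = 5

5


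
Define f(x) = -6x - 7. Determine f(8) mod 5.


f(8) = -55
-55 mod 5 = 0

0


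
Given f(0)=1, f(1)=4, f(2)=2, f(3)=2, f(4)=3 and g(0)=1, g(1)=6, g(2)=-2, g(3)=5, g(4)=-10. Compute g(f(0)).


f(0) = 1
g(1) = 6

6


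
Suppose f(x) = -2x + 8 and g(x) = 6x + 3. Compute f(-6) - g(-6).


f(-6) = 20
g(-6) = -33
Difference = 53

53


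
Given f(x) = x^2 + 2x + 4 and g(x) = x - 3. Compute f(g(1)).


g(1) = -2
f(-2) = 1*(-2)^2 + 2*(-2) + 4 = 4

4


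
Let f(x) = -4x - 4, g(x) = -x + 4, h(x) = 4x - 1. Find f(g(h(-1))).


-40


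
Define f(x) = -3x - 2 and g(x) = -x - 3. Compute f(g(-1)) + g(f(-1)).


f(g(-1)) = 4
g(f(-1)) = -4
Sum = 0

0


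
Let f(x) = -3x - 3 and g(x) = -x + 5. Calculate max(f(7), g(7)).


f(7) = -24
g(7) = -2
max = -2

-2


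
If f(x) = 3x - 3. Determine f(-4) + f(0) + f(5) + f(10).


f(-4) = -15
f(0) = -3
f(5) = 12
f(10) = 27
Sum = 21

21


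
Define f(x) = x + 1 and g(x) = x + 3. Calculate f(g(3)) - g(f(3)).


f(g(3)) = 7
g(f(3)) = 7
Difference = 0

0


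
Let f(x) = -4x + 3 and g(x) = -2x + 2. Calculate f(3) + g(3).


f(3) = -9
g(3) = -4
Sum = -13

-13


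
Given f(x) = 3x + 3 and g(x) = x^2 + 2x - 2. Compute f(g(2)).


21


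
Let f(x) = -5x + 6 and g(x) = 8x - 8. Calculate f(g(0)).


g(0) = -8
f(-8) = 46

46


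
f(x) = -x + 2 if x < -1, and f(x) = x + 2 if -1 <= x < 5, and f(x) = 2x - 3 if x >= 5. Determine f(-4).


-4 satisfies x < -1
f(-4) = 6

6


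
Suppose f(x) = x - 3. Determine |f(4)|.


f(4) = 1
|1| = 1

1


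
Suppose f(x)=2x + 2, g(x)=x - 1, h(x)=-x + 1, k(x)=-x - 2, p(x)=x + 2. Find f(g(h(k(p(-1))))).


p(-1) = 1
k(1) = -3
h(-3) = 4
g(4) = 3
f(3) = 8

8


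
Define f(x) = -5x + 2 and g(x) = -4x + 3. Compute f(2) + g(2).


f(2) = -8
g(2) = -5
Sum = -13

-13


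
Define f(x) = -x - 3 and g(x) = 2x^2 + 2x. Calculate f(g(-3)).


-15


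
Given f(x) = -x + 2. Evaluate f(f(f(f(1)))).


f(1) = 1
f(1) = 1
f(1) = 1
f(1) = 1

1


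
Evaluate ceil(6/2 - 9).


6/2 = 3
3 - 9 = -6
ceil(-6) = -6

-6


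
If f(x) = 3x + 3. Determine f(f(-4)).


f(-4) = -9
f(-9) = -24

-24


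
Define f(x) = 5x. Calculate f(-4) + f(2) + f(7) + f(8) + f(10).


f(-4) = -20
f(2) = 10
f(7) = 35
f(8) = 40
f(10) = 50
Sum = 115

115


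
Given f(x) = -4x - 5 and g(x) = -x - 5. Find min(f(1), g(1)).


f(1) = -9
g(1) = -6
min = -9

-9


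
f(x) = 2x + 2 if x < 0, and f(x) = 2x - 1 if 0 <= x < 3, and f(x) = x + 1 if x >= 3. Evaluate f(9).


10


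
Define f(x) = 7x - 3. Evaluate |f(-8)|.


59


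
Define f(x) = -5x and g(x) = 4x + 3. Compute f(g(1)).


g(1) = 7
f(7) = -35

-35


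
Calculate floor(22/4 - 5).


22/4 = 5.5
5.5 - 5 = 0.5
floor(0.5) = 0

0


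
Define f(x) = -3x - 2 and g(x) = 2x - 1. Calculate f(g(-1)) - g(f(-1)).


f(g(-1)) = 7
g(f(-1)) = 1
Difference = 6

6


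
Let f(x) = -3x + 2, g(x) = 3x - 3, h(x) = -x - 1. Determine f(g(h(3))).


h(3) = -4
g(-4) = -15
f(-15) = 47

47


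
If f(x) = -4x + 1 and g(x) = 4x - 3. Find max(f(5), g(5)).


17


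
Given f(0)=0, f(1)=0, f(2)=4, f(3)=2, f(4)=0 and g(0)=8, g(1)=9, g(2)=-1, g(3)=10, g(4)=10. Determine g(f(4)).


f(4) = 0
g(0) = 8

8


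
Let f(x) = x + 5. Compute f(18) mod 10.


f(18) = 23
23 mod 10 = 3

3


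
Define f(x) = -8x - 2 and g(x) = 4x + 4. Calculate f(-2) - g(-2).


f(-2) = 14
g(-2) = -4
Difference = 18

18


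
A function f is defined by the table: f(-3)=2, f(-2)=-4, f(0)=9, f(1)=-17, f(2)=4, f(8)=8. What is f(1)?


Reading from the table at x = 1

-17


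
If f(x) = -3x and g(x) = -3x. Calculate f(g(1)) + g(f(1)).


f(g(1)) = 9
g(f(1)) = 9
Sum = 18

18


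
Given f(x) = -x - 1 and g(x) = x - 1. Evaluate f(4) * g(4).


-15


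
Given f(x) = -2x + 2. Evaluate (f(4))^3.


f(4) = -6
(-6)^3 = -216

-216


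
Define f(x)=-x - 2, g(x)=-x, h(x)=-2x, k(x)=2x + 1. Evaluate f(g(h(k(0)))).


-4


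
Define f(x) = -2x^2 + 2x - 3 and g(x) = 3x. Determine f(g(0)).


g(0) = 0
f(0) = (-2)*(0)^2 + 2*(0) - 3 = -3

-3


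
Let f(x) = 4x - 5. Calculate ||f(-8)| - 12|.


25


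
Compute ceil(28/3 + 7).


17


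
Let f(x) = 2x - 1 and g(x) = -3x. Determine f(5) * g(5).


f(5) = 9
g(5) = -15
Product = -135

-135


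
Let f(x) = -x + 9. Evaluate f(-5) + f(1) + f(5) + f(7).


f(-5) = 14
f(1) = 8
f(5) = 4
f(7) = 2
Sum = 28

28


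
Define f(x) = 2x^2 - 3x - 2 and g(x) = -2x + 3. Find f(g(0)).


g(0) = 3
f(3) = 2*(3)^2 - 3*(3) - 2 = 7

7


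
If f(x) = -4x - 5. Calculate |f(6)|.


f(6) = -29
|-29| = 29

29


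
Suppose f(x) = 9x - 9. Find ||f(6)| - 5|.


f(6) = 45
|45| = 45
|45 - 5| = 40

40


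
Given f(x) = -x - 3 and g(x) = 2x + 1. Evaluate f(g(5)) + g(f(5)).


f(g(5)) = -14
g(f(5)) = -15
Sum = -29

-29


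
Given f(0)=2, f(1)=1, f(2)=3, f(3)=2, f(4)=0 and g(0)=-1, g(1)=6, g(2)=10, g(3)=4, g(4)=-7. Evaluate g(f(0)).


f(0) = 2
g(2) = 10

10


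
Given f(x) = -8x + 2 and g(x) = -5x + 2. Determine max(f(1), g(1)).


f(1) = -6
g(1) = -3
max = -3

-3


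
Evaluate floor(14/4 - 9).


-6


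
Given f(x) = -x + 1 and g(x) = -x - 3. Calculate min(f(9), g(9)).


f(9) = -8
g(9) = -12
min = -12

-12


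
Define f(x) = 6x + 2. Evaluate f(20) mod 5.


f(20) = 122
122 mod 5 = 2

2


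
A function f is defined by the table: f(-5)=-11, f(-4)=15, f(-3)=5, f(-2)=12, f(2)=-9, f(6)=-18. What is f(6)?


Reading from the table at x = 6

-18


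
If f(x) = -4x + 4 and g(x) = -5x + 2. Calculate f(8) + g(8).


f(8) = -28
g(8) = -38
Sum = -66

-66


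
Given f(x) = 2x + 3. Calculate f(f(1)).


f(1) = 5
f(5) = 13

13


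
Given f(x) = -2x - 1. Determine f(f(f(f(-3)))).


f(-3) = 5
f(5) = -11
f(-11) = 21
f(21) = -43

-43


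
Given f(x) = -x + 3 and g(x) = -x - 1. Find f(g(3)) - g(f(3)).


f(g(3)) = 7
g(f(3)) = -1
Difference = 8

8


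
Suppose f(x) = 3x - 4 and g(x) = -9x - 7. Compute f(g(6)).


g(6) = -61
f(-61) = -187

-187


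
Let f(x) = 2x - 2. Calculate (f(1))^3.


f(1) = 0
(0)^3 = 0

0


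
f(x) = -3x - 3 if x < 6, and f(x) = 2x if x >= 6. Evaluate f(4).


4 satisfies x < 6
f(4) = -15

-15


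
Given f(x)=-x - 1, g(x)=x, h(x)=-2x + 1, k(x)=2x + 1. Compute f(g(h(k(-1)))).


k(-1) = -1
h(-1) = 3
g(3) = 3
f(3) = -4

-4


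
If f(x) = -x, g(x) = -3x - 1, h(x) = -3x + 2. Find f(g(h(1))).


h(1) = -1
g(-1) = 2
f(2) = -2

-2


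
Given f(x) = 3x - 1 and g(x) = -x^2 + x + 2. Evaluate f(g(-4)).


g(-4) = -18
f(-18) = -55

-55


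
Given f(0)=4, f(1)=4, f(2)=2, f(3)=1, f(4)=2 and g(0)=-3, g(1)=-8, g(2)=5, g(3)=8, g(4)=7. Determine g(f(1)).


f(1) = 4
g(4) = 7

7


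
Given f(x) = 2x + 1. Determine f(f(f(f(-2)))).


-17


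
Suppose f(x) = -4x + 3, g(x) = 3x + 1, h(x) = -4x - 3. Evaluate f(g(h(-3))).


-109


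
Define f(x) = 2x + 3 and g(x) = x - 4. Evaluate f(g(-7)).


g(-7) = -11
f(-11) = -19

-19


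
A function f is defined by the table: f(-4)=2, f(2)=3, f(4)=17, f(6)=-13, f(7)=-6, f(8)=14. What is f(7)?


Reading from the table at x = 7

-6


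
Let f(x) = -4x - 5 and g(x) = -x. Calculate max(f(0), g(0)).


f(0) = -5
g(0) = 0
max = 0

0


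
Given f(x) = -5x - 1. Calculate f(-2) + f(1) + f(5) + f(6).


f(-2) = 9
f(1) = -6
f(5) = -26
f(6) = -31
Sum = -54

-54


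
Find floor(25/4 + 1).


25/4 = 6.25
6.25 + 1 = 7.25
floor(7.25) = 7

7


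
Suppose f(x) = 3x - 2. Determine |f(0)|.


f(0) = -2
|-2| = 2

2


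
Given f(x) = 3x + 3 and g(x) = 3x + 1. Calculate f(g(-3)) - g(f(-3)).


f(g(-3)) = -21
g(f(-3)) = -17
Difference = -4

-4


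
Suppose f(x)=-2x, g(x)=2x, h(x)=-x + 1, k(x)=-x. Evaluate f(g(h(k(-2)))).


k(-2) = 2
h(2) = -1
g(-1) = -2
f(-2) = 4

4


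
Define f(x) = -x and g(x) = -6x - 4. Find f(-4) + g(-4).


f(-4) = 4
g(-4) = 20
Sum = 24

24


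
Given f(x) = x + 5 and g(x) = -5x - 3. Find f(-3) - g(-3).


f(-3) = 2
g(-3) = 12
Difference = -10

-10


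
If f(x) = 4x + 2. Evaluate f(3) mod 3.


f(3) = 14
14 mod 3 = 2

2


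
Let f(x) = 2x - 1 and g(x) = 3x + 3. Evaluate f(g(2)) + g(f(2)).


29


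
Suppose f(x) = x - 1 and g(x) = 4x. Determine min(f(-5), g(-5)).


-20


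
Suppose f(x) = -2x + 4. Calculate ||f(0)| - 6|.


f(0) = 4
|4| = 4
|4 - 6| = 2

2


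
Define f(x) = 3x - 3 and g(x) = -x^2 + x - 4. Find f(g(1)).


g(1) = -4
f(-4) = -15

-15


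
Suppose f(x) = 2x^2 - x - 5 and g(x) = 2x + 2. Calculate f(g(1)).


g(1) = 4
f(4) = 2*(4)^2 - 1*(4) - 5 = 23

23


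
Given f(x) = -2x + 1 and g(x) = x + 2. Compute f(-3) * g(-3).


f(-3) = 7
g(-3) = -1
Product = -7

-7


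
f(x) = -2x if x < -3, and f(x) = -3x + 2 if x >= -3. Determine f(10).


-28


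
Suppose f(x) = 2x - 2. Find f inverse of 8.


5


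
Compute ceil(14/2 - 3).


14/2 = 7
7 - 3 = 4
ceil(4) = 4

4


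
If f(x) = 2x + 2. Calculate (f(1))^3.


f(1) = 4
(4)^3 = 64

64


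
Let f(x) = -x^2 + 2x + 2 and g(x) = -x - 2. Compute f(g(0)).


g(0) = -2
f(-2) = (-1)*(-2)^2 + 2*(-2) + 2 = -6

-6


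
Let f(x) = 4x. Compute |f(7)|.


f(7) = 28
|28| = 28

28


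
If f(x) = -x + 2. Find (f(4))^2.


f(4) = -2
(-2)^2 = 4

4


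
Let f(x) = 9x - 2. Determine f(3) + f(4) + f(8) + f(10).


f(3) = 25
f(4) = 34
f(8) = 70
f(10) = 88
Sum = 217

217


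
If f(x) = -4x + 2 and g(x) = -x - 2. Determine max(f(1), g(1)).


-2


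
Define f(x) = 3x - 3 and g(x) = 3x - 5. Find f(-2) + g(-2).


f(-2) = -9
g(-2) = -11
Sum = -20

-20


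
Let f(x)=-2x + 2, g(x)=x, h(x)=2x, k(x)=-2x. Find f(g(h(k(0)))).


k(0) = 0
h(0) = 0
g(0) = 0
f(0) = 2

2


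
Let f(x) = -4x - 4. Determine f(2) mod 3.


f(2) = -12
-12 mod 3 = 0

0


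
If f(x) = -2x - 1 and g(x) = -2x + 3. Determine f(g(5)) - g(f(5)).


f(g(5)) = 13
g(f(5)) = 25
Difference = -12

-12


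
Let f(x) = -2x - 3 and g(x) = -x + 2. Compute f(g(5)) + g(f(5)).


18


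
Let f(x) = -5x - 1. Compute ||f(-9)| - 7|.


f(-9) = 44
|44| = 44
|44 - 7| = 37

37


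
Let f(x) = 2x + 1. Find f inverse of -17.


Solve 2x + 1 = -17
x = (-17 - 1) / 2 = -9

-9


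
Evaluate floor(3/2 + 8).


3/2 = 1.5
1.5 + 8 = 9.5
floor(9.5) = 9

9


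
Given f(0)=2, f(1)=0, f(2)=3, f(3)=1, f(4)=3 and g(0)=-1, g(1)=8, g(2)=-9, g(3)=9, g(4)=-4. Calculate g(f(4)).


f(4) = 3
g(3) = 9

9


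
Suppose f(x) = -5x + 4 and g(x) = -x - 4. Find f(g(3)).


g(3) = -7
f(-7) = 39

39


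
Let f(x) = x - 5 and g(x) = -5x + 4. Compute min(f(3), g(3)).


f(3) = -2
g(3) = -11
min = -11

-11


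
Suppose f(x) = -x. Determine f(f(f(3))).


f(3) = -3
f(-3) = 3
f(3) = -3

-3


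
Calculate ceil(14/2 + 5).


14/2 = 7
7 + 5 = 12
ceil(12) = 12

12


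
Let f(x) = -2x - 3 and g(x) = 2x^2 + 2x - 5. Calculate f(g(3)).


g(3) = 19
f(19) = -41

-41


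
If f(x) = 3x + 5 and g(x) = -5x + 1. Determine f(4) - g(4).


36


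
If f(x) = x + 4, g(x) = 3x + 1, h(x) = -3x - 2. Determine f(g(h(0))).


h(0) = -2
g(-2) = -5
f(-5) = -1

-1


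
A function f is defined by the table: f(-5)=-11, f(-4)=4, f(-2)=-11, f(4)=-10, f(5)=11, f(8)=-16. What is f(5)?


Reading from the table at x = 5

11


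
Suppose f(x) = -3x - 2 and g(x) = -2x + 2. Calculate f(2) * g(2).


f(2) = -8
g(2) = -2
Product = 16

16


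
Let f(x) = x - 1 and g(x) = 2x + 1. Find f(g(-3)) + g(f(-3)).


f(g(-3)) = -6
g(f(-3)) = -7
Sum = -13

-13


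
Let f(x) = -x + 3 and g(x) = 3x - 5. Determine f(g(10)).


g(10) = 25
f(25) = -22

-22


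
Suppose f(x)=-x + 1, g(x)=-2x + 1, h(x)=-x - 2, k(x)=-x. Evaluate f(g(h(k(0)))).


k(0) = 0
h(0) = -2
g(-2) = 5
f(5) = -4

-4


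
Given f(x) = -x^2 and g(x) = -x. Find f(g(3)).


g(3) = -3
f(-3) = (-1)*(-3)^2 = -9

-9


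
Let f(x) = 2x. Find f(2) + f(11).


f(2) = 4
f(11) = 22
Sum = 26

26


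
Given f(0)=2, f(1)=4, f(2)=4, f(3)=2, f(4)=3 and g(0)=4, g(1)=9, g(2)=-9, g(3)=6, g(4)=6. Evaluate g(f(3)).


-9


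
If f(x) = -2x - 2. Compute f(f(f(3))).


f(3) = -8
f(-8) = 14
f(14) = -30

-30


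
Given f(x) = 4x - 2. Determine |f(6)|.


22


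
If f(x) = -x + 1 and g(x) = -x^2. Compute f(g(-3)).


g(-3) = -9
f(-9) = 10

10


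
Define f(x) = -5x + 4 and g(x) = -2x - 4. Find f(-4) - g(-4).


20


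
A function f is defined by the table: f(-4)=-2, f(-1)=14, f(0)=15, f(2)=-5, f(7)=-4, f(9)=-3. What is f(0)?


Reading from the table at x = 0

15


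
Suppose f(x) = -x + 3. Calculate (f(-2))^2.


f(-2) = 5
(5)^2 = 25

25


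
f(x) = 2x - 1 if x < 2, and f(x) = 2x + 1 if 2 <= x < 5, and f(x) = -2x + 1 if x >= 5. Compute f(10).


10 satisfies x >= 5
f(10) = -19

-19


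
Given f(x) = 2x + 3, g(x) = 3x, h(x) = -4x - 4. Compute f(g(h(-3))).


h(-3) = 8
g(8) = 24
f(24) = 51

51


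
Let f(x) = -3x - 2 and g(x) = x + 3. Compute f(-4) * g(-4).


-10


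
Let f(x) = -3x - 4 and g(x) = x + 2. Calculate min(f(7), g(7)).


f(7) = -25
g(7) = 9
min = -25

-25


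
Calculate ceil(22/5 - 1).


22/5 = 4.4
4.4 - 1 = 3.4
ceil(3.4) = 4

4


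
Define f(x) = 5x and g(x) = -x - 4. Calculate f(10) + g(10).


36


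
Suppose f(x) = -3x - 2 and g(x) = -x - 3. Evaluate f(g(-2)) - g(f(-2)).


8


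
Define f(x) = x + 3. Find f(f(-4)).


2


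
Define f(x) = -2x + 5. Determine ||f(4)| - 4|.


f(4) = -3
|-3| = 3
|3 - 4| = 1

1


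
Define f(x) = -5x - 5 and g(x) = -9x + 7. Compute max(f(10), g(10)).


-55


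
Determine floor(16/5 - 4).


16/5 = 3.2
3.2 - 4 = -0.8
floor(-0.8) = -1

-1


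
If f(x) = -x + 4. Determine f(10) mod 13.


7


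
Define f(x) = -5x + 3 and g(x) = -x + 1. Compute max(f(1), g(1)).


f(1) = -2
g(1) = 0
max = 0

0


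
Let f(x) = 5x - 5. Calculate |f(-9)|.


f(-9) = -50
|-50| = 50

50


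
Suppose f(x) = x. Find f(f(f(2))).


2


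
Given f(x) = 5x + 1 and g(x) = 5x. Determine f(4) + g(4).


f(4) = 21
g(4) = 20
Sum = 41

41


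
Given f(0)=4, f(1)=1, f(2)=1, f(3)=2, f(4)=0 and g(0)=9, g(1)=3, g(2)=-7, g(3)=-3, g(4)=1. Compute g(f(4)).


f(4) = 0
g(0) = 9

9


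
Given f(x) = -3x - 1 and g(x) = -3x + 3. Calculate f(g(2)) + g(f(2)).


f(g(2)) = 8
g(f(2)) = 24
Sum = 32

32


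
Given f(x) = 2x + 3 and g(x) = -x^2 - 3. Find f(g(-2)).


g(-2) = -7
f(-7) = -11

-11


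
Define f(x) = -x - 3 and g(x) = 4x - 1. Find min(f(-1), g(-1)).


f(-1) = -2
g(-1) = -5
min = -5

-5


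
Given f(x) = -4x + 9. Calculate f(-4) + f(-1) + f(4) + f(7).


f(-4) = 25
f(-1) = 13
f(4) = -7
f(7) = -19
Sum = 12

12


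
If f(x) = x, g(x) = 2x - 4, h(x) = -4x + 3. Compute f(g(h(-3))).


26


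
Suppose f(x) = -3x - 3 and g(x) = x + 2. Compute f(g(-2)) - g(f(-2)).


f(g(-2)) = -3
g(f(-2)) = 5
Difference = -8

-8


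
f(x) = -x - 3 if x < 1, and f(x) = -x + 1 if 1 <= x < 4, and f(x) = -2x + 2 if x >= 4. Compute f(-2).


-2 satisfies x < 1
f(-2) = -1

-1


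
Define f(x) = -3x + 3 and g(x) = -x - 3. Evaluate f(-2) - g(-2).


10


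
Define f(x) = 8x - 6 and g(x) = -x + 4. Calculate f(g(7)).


-30


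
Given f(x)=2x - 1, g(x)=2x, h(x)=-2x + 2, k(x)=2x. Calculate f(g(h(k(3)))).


k(3) = 6
h(6) = -10
g(-10) = -20
f(-20) = -41

-41


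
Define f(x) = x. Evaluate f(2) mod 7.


f(2) = 2
2 mod 7 = 2

2


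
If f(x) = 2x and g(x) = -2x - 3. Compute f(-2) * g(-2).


f(-2) = -4
g(-2) = 1
Product = -4

-4


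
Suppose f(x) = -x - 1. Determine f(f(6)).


f(6) = -7
f(-7) = 6

6


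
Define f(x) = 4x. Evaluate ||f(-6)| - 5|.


19


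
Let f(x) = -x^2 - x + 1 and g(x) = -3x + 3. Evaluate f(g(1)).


g(1) = 0
f(0) = (-1)*(0)^2 - 1*(0) + 1 = 1

1


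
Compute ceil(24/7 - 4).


24/7 = 3.4286
3.4286 - 4 = -0.5714
ceil(-0.5714) = 0

0


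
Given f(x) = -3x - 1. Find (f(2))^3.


f(2) = -7
(-7)^3 = -343

-343


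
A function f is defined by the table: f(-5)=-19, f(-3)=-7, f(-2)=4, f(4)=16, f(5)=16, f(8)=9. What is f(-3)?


Reading from the table at x = -3

-7


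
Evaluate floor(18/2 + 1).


18/2 = 9
9 + 1 = 10
floor(10) = 10

10


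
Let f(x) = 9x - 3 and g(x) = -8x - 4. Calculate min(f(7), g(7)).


f(7) = 60
g(7) = -60
min = -60

-60


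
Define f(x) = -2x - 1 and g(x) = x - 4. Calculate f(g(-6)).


g(-6) = -10
f(-10) = 19

19


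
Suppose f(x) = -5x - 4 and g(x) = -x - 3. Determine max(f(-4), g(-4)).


f(-4) = 16
g(-4) = 1
max = 16

16


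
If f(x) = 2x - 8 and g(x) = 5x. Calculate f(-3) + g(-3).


f(-3) = -14
g(-3) = -15
Sum = -29

-29


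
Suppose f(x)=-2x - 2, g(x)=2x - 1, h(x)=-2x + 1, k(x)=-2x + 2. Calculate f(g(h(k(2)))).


k(2) = -2
h(-2) = 5
g(5) = 9
f(9) = -20

-20


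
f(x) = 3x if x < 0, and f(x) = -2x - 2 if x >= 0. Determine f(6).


6 satisfies x >= 0
f(6) = -14

-14


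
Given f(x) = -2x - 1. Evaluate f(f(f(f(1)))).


f(1) = -3
f(-3) = 5
f(5) = -11
f(-11) = 21

21


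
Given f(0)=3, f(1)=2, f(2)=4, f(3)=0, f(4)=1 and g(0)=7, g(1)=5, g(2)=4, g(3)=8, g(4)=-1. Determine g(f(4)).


5


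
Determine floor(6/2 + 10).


6/2 = 3
3 + 10 = 13
floor(13) = 13

13


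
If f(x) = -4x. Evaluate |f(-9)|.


f(-9) = 36
|36| = 36

36


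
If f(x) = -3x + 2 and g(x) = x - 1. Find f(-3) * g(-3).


f(-3) = 11
g(-3) = -4
Product = -44

-44


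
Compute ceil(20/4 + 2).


20/4 = 5
5 + 2 = 7
ceil(7) = 7

7


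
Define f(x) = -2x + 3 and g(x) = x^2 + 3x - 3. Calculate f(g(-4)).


g(-4) = 1
f(1) = 1

1


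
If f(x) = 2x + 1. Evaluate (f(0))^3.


f(0) = 1
(1)^3 = 1

1


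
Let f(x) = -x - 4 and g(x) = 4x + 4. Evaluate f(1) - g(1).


-13


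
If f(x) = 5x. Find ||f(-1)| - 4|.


f(-1) = -5
|-5| = 5
|5 - 4| = 1

1


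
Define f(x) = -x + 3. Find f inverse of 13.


Solve -x + 3 = 13
x = (13 - 3) / (-1) = -10

-10


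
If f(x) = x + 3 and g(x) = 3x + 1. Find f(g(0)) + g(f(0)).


14


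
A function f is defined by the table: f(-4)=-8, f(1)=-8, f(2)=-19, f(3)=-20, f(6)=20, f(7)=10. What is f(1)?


Reading from the table at x = 1

-8


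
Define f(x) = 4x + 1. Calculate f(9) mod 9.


f(9) = 37
37 mod 9 = 1

1


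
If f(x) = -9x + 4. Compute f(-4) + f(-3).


f(-4) = 40
f(-3) = 31
Sum = 71

71


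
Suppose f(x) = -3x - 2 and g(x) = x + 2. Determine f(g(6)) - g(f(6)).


f(g(6)) = -26
g(f(6)) = -18
Difference = -8

-8


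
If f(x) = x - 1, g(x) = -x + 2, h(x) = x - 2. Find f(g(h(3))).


h(3) = 1
g(1) = 1
f(1) = 0

0


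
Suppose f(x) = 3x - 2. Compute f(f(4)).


f(4) = 10
f(10) = 28

28


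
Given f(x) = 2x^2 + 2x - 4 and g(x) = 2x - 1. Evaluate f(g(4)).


g(4) = 7
f(7) = 2*(7)^2 + 2*(7) - 4 = 108

108


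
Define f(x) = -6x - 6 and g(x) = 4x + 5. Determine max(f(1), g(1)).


f(1) = -12
g(1) = 9
max = 9

9


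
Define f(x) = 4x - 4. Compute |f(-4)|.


f(-4) = -20
|-20| = 20

20


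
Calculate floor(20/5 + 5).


20/5 = 4
4 + 5 = 9
floor(9) = 9

9


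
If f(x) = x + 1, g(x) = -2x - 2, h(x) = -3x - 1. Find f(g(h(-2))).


h(-2) = 5
g(5) = -12
f(-12) = -11

-11


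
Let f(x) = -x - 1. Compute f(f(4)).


f(4) = -5
f(-5) = 4

4


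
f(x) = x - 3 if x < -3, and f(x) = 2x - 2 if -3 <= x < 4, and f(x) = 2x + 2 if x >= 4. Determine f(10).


10 satisfies x >= 4
f(10) = 22

22


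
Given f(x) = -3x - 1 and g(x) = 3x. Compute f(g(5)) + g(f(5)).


f(g(5)) = -46
g(f(5)) = -48
Sum = -94

-94


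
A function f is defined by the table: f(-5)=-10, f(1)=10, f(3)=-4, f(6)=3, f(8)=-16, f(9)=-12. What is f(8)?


Reading from the table at x = 8

-16


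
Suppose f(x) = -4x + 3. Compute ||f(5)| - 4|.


f(5) = -17
|-17| = 17
|17 - 4| = 13

13


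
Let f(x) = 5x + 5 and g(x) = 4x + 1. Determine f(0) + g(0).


f(0) = 5
g(0) = 1
Sum = 6

6


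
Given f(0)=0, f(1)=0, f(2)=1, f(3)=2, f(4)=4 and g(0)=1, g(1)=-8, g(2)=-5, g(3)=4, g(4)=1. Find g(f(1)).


1


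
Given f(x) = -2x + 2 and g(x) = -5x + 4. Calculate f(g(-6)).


g(-6) = 34
f(34) = -66

-66


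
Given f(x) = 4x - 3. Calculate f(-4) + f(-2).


f(-4) = -19
f(-2) = -11
Sum = -30

-30


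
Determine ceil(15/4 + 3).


15/4 = 3.75
3.75 + 3 = 6.75
ceil(6.75) = 7

7


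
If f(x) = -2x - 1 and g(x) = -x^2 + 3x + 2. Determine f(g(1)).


g(1) = 4
f(4) = -9

-9


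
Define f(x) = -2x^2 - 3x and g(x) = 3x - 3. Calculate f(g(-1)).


g(-1) = -6
f(-6) = (-2)*(-6)^2 - 3*(-6) = -54

-54


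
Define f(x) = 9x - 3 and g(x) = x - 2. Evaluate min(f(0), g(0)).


-3


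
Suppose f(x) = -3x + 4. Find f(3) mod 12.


f(3) = -5
-5 mod 12 = 7

7


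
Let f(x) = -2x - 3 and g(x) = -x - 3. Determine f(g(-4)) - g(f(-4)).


f(g(-4)) = -5
g(f(-4)) = -8
Difference = 3

3


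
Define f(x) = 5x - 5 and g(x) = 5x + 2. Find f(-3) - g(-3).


f(-3) = -20
g(-3) = -13
Difference = -7

-7


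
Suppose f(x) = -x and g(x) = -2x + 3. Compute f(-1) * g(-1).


5


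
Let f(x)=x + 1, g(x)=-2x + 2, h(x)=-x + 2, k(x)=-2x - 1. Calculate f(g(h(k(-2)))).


k(-2) = 3
h(3) = -1
g(-1) = 4
f(4) = 5

5


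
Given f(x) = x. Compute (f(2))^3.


f(2) = 2
(2)^3 = 8

8


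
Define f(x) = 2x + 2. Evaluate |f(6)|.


f(6) = 14
|14| = 14

14


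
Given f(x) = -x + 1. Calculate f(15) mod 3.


f(15) = -14
-14 mod 3 = 1

1


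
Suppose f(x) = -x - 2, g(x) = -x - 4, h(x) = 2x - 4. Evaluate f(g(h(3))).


4


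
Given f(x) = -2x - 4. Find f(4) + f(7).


-30


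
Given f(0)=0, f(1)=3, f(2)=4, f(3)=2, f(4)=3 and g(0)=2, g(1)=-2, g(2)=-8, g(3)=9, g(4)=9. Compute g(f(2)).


f(2) = 4
g(4) = 9

9


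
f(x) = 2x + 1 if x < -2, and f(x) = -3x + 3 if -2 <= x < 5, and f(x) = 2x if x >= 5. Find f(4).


4 satisfies -2 <= x < 5
f(4) = -9

-9


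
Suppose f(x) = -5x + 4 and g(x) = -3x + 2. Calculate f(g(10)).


g(10) = -28
f(-28) = 144

144


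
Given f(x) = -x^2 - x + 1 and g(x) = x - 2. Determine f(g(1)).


1


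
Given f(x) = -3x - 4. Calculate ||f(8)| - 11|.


f(8) = -28
|-28| = 28
|28 - 11| = 17

17


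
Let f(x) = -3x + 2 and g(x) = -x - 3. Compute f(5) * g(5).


104


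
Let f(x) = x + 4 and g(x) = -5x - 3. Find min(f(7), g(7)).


-38


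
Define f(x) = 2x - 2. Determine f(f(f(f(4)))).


f(4) = 6
f(6) = 10
f(10) = 18
f(18) = 34

34


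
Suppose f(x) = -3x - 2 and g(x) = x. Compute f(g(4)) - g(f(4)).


f(g(4)) = -14
g(f(4)) = -14
Difference = 0

0


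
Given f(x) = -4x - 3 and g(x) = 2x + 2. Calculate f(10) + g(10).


f(10) = -43
g(10) = 22
Sum = -21

-21


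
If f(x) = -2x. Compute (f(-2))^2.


16


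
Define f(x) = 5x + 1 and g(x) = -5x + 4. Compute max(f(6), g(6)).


31


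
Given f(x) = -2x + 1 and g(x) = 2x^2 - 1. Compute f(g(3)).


g(3) = 17
f(17) = -33

-33


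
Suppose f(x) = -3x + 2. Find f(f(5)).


f(5) = -13
f(-13) = 41

41


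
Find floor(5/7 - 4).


5/7 = 0.7143
0.7143 - 4 = -3.2857
floor(-3.2857) = -4

-4


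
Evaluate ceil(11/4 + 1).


11/4 = 2.75
2.75 + 1 = 3.75
ceil(3.75) = 4

4


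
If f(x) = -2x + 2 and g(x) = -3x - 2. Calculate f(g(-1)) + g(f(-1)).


f(g(-1)) = 0
g(f(-1)) = -14
Sum = -14

-14


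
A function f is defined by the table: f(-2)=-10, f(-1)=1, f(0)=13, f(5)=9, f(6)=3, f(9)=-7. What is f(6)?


Reading from the table at x = 6

3


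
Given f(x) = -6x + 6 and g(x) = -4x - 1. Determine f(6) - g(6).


f(6) = -30
g(6) = -25
Difference = -5

-5


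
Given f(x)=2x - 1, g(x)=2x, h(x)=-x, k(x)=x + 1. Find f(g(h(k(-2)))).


k(-2) = -1
h(-1) = 1
g(1) = 2
f(2) = 3

3


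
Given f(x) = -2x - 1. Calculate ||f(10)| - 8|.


f(10) = -21
|-21| = 21
|21 - 8| = 13

13


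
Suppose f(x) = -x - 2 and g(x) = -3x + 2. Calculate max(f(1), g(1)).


-1


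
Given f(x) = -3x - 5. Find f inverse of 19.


Solve -3x - 5 = 19
x = (19 + 5) / (-3) = -8

-8


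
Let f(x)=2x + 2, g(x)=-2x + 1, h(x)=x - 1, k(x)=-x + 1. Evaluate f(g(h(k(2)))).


12


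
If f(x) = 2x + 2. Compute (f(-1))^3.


f(-1) = 0
(0)^3 = 0

0


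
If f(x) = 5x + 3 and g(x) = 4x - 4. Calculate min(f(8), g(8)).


f(8) = 43
g(8) = 28
min = 28

28


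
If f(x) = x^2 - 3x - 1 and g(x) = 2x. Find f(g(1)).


g(1) = 2
f(2) = 1*(2)^2 - 3*(2) - 1 = -3

-3


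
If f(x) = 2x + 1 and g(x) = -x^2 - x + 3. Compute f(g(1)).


g(1) = 1
f(1) = 3

3


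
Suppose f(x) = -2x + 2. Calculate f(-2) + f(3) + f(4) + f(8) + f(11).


f(-2) = 6
f(3) = -4
f(4) = -6
f(8) = -14
f(11) = -20
Sum = -38

-38


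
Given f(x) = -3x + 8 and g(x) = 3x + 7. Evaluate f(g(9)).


g(9) = 34
f(34) = -94

-94


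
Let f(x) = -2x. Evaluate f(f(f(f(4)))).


f(4) = -8
f(-8) = 16
f(16) = -32
f(-32) = 64

64


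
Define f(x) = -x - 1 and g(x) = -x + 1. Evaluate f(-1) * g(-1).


f(-1) = 0
g(-1) = 2
Product = 0

0


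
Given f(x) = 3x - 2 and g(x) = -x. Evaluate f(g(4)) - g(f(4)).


-4


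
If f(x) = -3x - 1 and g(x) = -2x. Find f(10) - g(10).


-11


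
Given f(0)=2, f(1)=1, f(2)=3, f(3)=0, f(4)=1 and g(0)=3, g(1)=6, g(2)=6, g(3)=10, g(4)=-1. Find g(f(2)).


f(2) = 3
g(3) = 10

10


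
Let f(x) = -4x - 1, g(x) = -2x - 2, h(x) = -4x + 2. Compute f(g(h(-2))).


h(-2) = 10
g(10) = -22
f(-22) = 87

87


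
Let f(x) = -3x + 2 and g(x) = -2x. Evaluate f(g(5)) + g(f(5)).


58


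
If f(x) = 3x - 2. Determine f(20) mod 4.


f(20) = 58
58 mod 4 = 2

2


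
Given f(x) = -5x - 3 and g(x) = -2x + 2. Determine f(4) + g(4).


f(4) = -23
g(4) = -6
Sum = -29

-29


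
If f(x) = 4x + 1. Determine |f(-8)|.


f(-8) = -31
|-31| = 31

31


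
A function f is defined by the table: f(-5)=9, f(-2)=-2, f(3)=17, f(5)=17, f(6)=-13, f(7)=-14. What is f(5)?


Reading from the table at x = 5

17


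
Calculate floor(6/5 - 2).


6/5 = 1.2
1.2 - 2 = -0.8
floor(-0.8) = -1

-1


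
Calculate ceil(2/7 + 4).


2/7 = 0.2857
0.2857 + 4 = 4.2857
ceil(4.2857) = 5

5


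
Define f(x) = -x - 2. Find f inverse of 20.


Solve -x - 2 = 20
x = (20 + 2) / (-1) = -22

-22


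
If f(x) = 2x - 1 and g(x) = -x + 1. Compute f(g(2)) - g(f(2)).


f(g(2)) = -3
g(f(2)) = -2
Difference = -1

-1


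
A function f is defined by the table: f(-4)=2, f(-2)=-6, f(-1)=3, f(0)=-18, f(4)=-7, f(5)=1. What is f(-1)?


Reading from the table at x = -1

3


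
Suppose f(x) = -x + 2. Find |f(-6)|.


f(-6) = 8
|8| = 8

8


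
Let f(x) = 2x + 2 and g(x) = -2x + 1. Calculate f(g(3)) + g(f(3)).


f(g(3)) = -8
g(f(3)) = -15
Sum = -23

-23


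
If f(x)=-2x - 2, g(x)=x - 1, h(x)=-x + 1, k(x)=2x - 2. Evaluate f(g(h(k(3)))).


k(3) = 4
h(4) = -3
g(-3) = -4
f(-4) = 6

6


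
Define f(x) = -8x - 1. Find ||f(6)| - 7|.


42


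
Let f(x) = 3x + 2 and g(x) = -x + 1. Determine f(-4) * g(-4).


f(-4) = -10
g(-4) = 5
Product = -50

-50


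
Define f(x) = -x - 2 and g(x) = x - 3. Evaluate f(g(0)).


g(0) = -3
f(-3) = 1

1


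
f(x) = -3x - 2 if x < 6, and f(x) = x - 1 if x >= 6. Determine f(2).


2 satisfies x < 6
f(2) = -8

-8


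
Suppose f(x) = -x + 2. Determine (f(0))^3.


f(0) = 2
(2)^3 = 8

8


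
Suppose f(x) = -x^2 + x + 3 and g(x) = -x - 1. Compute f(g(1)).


g(1) = -2
f(-2) = (-1)*(-2)^2 + 1*(-2) + 3 = -3

-3


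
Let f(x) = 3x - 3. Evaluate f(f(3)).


15


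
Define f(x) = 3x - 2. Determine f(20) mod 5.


f(20) = 58
58 mod 5 = 3

3


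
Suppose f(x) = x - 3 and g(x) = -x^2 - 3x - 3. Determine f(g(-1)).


g(-1) = -1
f(-1) = -4

-4


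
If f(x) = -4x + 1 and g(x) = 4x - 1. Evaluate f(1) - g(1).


f(1) = -3
g(1) = 3
Difference = -6

-6


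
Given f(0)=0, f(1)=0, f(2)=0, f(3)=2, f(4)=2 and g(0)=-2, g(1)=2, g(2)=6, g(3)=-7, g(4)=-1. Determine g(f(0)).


-2


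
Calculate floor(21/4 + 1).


21/4 = 5.25
5.25 + 1 = 6.25
floor(6.25) = 6

6


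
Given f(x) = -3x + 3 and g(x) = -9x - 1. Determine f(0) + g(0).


f(0) = 3
g(0) = -1
Sum = 2

2


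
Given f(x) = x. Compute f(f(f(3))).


f(3) = 3
f(3) = 3
f(3) = 3

3


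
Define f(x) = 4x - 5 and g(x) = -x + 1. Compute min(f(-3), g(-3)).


-17


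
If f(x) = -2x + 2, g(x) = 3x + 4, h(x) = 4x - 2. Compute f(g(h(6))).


h(6) = 22
g(22) = 70
f(70) = -138

-138


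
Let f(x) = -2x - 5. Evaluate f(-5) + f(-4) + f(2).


f(-5) = 5
f(-4) = 3
f(2) = -9
Sum = -1

-1


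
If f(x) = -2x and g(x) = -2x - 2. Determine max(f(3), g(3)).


f(3) = -6
g(3) = -8
max = -6

-6


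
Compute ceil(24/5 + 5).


10


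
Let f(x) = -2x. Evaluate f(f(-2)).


f(-2) = 4
f(4) = -8

-8


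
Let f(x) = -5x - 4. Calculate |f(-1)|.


f(-1) = 1
|1| = 1

1


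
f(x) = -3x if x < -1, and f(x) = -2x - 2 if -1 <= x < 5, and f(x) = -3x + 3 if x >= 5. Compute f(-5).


-5 satisfies x < -1
f(-5) = 15

15


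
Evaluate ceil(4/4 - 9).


4/4 = 1
1 - 9 = -8
ceil(-8) = -8

-8


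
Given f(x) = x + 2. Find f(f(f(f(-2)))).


f(-2) = 0
f(0) = 2
f(2) = 4
f(4) = 6

6


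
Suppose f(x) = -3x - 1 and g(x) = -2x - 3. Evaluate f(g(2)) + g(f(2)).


f(g(2)) = 20
g(f(2)) = 11
Sum = 31

31


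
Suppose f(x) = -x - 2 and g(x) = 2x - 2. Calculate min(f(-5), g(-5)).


f(-5) = 3
g(-5) = -12
min = -12

-12


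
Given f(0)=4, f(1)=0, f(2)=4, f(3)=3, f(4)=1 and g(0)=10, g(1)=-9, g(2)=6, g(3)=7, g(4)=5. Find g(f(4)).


f(4) = 1
g(1) = -9

-9


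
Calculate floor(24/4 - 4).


2


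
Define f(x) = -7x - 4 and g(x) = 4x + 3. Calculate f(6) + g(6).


f(6) = -46
g(6) = 27
Sum = -19

-19


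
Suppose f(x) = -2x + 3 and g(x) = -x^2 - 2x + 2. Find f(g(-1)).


g(-1) = 3
f(3) = -3

-3


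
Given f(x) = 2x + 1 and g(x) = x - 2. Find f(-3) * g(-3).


f(-3) = -5
g(-3) = -5
Product = 25

25


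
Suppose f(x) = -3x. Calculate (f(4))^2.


f(4) = -12
(-12)^2 = 144

144


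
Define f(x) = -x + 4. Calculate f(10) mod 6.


f(10) = -6
-6 mod 6 = 0

0


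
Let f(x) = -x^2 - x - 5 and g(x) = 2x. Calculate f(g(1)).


g(1) = 2
f(2) = (-1)*(2)^2 - 1*(2) - 5 = -11

-11


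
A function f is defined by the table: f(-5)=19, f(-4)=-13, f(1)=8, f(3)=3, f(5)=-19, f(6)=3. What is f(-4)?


Reading from the table at x = -4

-13


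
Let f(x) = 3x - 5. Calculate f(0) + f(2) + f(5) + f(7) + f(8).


f(0) = -5
f(2) = 1
f(5) = 10
f(7) = 16
f(8) = 19
Sum = 41

41


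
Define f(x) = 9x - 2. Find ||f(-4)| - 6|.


32


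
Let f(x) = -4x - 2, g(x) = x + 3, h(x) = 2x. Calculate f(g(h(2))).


h(2) = 4
g(4) = 7
f(7) = -30

-30


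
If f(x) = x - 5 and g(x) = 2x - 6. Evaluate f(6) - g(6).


f(6) = 1
g(6) = 6
Difference = -5

-5


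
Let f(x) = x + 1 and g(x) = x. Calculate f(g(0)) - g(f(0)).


f(g(0)) = 1
g(f(0)) = 1
Difference = 0

0


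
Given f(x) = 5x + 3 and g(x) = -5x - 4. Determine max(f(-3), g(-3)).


f(-3) = -12
g(-3) = 11
max = 11

11


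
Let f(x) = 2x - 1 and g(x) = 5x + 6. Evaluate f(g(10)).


g(10) = 56
f(56) = 111

111


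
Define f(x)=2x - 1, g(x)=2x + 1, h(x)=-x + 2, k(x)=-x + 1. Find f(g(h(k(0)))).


k(0) = 1
h(1) = 1
g(1) = 3
f(3) = 5

5


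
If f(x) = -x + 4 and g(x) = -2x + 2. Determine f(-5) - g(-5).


-3


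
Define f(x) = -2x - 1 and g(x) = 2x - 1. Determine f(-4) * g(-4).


f(-4) = 7
g(-4) = -9
Product = -63

-63


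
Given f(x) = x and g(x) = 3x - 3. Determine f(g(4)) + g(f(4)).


f(g(4)) = 9
g(f(4)) = 9
Sum = 18

18


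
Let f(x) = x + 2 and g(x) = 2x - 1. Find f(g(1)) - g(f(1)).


f(g(1)) = 3
g(f(1)) = 5
Difference = -2

-2


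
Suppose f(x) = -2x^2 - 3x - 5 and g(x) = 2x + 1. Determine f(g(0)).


g(0) = 1
f(1) = (-2)*(1)^2 - 3*(1) - 5 = -10

-10


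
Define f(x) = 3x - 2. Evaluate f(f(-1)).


f(-1) = -5
f(-5) = -17

-17


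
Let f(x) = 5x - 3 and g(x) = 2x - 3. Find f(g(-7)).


g(-7) = -17
f(-17) = -88

-88


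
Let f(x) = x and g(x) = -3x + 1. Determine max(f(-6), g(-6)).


f(-6) = -6
g(-6) = 19
max = 19

19


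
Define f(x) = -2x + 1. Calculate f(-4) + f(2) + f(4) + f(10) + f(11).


f(-4) = 9
f(2) = -3
f(4) = -7
f(10) = -19
f(11) = -21
Sum = -41

-41


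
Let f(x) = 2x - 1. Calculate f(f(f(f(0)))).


f(0) = -1
f(-1) = -3
f(-3) = -7
f(-7) = -15

-15


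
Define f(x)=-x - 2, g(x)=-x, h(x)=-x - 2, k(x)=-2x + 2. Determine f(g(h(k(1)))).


k(1) = 0
h(0) = -2
g(-2) = 2
f(2) = -4

-4


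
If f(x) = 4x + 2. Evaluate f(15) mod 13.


f(15) = 62
62 mod 13 = 10

10


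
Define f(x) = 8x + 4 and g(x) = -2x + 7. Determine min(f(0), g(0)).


f(0) = 4
g(0) = 7
min = 4

4


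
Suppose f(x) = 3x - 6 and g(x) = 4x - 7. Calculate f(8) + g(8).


43


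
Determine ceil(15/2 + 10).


15/2 = 7.5
7.5 + 10 = 17.5
ceil(17.5) = 18

18


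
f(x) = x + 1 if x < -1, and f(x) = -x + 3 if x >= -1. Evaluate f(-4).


-4 satisfies x < -1
f(-4) = -3

-3
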